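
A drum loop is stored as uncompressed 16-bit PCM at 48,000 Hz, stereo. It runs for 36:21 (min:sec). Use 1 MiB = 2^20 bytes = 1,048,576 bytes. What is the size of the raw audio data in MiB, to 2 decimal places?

Duration = 36:21 (min:sec) = 2,181 s.
Bytes = 48,000 samples/s × 2,181 s × 2 bytes/sample × 2 ch = 418,752,000 bytes.
418,752,000 / 1,048,576 = 399.35 MiB.

399.35 MiB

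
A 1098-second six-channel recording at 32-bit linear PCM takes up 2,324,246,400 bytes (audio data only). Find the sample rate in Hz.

Bytes = sample_rate × seconds × bytes_per_sample × channels.
sample_rate = 2,324,246,400 / (1,098 × 4 × 6) = 2,324,246,400 / 26,352 = 88,200 Hz.

88,200 Hz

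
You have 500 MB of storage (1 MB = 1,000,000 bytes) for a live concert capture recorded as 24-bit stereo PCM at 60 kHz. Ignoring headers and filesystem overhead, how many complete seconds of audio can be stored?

1,388 seconds

Uncompressed byte rate = 60,000 × 3 × 2 = 360,000 bytes/s.
Capacity = 500 × 1,000,000 = 500,000,000 bytes.
500,000,000 / 360,000 ≈ 1388.89 s → 1,388 seconds.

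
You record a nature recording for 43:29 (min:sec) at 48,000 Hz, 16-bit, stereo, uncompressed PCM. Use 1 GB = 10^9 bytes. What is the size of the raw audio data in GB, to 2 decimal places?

Duration = 43:29 (min:sec) = 2,609 s.
Bytes = 48,000 samples/s × 2,609 s × 2 bytes/sample × 2 ch = 500,928,000 bytes.
500,928,000 / 1,000,000,000 = 0.50 GB.

0.50 GB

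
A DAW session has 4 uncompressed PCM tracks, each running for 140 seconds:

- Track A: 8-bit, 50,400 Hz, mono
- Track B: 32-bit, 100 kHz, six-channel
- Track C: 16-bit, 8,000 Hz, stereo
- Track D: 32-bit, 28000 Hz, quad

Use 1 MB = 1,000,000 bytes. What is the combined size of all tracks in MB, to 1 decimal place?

Track A: 50,400 × 140 × 1 × 1 = 7,056,000 bytes.
Track B: 100,000 × 140 × 4 × 6 = 336,000,000 bytes.
Track C: 8,000 × 140 × 2 × 2 = 4,480,000 bytes.
Track D: 28,000 × 140 × 4 × 4 = 62,720,000 bytes.
Total = 410,256,000 bytes = 410.3 MB.

410.3 MB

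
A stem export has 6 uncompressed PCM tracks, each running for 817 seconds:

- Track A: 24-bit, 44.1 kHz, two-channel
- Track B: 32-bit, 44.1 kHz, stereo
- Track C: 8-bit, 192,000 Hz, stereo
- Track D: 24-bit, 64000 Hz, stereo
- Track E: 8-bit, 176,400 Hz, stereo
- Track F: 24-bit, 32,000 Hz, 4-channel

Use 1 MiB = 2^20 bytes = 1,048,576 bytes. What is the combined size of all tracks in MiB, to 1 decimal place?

1653.5 MiB

Track A: 44,100 × 817 × 3 × 2 = 216,178,200 bytes.
Track B: 44,100 × 817 × 4 × 2 = 288,237,600 bytes.
Track C: 192,000 × 817 × 1 × 2 = 313,728,000 bytes.
Track D: 64,000 × 817 × 3 × 2 = 313,728,000 bytes.
Track E: 176,400 × 817 × 1 × 2 = 288,237,600 bytes.
Track F: 32,000 × 817 × 3 × 4 = 313,728,000 bytes.
Total = 1,733,837,400 bytes = 1653.5 MiB.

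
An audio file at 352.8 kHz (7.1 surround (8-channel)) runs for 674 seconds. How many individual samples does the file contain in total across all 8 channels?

352,800 × 674 s × 8 ch = 1,902,297,600 samples.

1,902,297,600 samples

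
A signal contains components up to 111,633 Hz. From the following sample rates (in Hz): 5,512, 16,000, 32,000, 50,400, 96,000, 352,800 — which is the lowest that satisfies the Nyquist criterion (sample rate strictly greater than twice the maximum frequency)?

352,800 Hz

Need sample rate > 2 × 111,633 = 223,266 Hz.
Lowest listed rate above 223,266 Hz is 352,800 Hz.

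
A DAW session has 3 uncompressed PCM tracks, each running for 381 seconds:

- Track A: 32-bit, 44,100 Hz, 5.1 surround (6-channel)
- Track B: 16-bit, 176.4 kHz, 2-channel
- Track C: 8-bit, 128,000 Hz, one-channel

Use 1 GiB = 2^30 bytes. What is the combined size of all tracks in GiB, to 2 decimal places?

0.67 GiB

Track A: 44,100 × 381 × 4 × 6 = 403,250,400 bytes.
Track B: 176,400 × 381 × 2 × 2 = 268,833,600 bytes.
Track C: 128,000 × 381 × 1 × 1 = 48,768,000 bytes.
Total = 720,852,000 bytes = 0.67 GiB.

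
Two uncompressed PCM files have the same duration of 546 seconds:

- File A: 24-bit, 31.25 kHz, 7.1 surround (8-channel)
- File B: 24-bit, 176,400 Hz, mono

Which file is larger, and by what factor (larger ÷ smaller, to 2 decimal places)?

File A, by a factor of 1.42

File A: 31,250 × 3 × 8 = 750,000 bytes/s.
File B: 176,400 × 3 × 1 = 529,200 bytes/s.
File A is larger; ratio = 409,500,000 / 288,943,200 = 1.42.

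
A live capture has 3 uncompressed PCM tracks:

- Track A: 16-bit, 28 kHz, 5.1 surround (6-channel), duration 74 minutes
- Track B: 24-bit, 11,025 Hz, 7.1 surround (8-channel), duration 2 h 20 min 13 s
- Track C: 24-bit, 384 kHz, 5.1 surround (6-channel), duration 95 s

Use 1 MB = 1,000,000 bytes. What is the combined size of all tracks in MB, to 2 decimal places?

4374.56 MB

Track A: 74 minutes = 4,440 s; 28,000 × 4,440 × 2 × 6 = 1,491,840,000 bytes.
Track B: 2 h 20 min 13 s = 8,413 s; 11,025 × 8,413 × 3 × 8 = 2,226,079,800 bytes.
Track C: 384,000 × 95 × 3 × 6 = 656,640,000 bytes.
Total = 4,374,559,800 bytes = 4374.56 MB.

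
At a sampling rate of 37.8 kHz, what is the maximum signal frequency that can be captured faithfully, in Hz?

18,900 Hz

Nyquist frequency = sample rate / 2 = 37,800 / 2 = 18,900 Hz.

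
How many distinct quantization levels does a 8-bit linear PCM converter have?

256 levels

2^8 = 256.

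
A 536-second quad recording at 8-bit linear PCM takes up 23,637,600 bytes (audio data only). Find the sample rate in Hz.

11,025 Hz

Bytes = sample_rate × seconds × bytes_per_sample × channels.
sample_rate = 23,637,600 / (536 × 1 × 4) = 23,637,600 / 2,144 = 11,025 Hz.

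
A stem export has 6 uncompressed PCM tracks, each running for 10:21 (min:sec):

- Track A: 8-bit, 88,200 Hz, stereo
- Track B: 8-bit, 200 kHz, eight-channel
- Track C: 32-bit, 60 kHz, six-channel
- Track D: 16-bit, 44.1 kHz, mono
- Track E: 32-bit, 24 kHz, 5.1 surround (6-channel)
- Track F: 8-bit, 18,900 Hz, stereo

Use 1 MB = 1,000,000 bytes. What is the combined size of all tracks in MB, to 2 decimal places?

2433.33 MB

10:21 (min:sec) = 621 s.
Track A: 88,200 × 621 × 1 × 2 = 109,544,400 bytes.
Track B: 200,000 × 621 × 1 × 8 = 993,600,000 bytes.
Track C: 60,000 × 621 × 4 × 6 = 894,240,000 bytes.
Track D: 44,100 × 621 × 2 × 1 = 54,772,200 bytes.
Track E: 24,000 × 621 × 4 × 6 = 357,696,000 bytes.
Track F: 18,900 × 621 × 1 × 2 = 23,473,800 bytes.
Total = 2,433,326,400 bytes = 2433.33 MB.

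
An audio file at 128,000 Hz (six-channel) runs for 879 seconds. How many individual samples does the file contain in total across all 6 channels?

675,072,000 samples

128,000 × 879 s × 6 ch = 675,072,000 samples.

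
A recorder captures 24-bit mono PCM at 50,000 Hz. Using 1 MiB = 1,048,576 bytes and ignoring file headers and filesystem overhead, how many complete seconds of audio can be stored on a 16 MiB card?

Uncompressed byte rate = 50,000 × 3 × 1 = 150,000 bytes/s.
Capacity = 16 × 1,048,576 = 16,777,216 bytes.
16,777,216 / 150,000 ≈ 111.85 s → 111 seconds.

111 seconds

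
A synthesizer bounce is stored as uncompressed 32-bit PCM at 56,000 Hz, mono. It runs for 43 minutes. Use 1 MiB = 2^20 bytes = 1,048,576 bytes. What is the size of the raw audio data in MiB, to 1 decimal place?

551.1 MiB

Duration = 43 minutes = 2,580 s.
Bytes = 56,000 samples/s × 2,580 s × 4 bytes/sample × 1 ch = 577,920,000 bytes.
577,920,000 / 1,048,576 = 551.1 MiB.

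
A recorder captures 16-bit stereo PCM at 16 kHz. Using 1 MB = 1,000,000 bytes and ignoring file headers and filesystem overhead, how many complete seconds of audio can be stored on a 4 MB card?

62 seconds

Uncompressed byte rate = 16,000 × 2 × 2 = 64,000 bytes/s.
Capacity = 4 × 1,000,000 = 4,000,000 bytes.
4,000,000 / 64,000 ≈ 62.5 s → 62 seconds.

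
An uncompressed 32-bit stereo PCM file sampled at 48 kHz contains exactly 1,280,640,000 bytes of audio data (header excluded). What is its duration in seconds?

3,335 seconds

Byte rate = 48,000 × 4 × 2 = 384,000 bytes/s.
Duration = 1,280,640,000 / 384,000 = 3,335 s.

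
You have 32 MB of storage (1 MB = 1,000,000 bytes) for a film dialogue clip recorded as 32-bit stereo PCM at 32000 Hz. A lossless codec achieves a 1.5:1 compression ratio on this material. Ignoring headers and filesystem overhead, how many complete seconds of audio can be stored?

Uncompressed byte rate = 32,000 × 4 × 2 = 256,000 bytes/s.
After 1.5:1 compression, effective rate ≈ 170666.67 bytes/s.
Capacity = 32 × 1,000,000 = 32,000,000 bytes.
32,000,000 / effective rate ≈ 187.5 s → 187 seconds.

187 seconds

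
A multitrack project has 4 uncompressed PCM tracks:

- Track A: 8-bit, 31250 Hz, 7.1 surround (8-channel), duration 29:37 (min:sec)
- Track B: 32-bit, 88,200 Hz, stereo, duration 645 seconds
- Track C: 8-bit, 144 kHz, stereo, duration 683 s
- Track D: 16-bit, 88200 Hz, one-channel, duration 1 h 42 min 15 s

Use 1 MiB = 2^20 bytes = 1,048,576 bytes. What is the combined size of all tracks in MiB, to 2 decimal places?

Track A: 29:37 (min:sec) = 1,777 s; 31,250 × 1,777 × 1 × 8 = 444,250,000 bytes.
Track B: 88,200 × 645 × 4 × 2 = 455,112,000 bytes.
Track C: 144,000 × 683 × 1 × 2 = 196,704,000 bytes.
Track D: 1 h 42 min 15 s = 6,135 s; 88,200 × 6,135 × 2 × 1 = 1,082,214,000 bytes.
Total = 2,178,280,000 bytes = 2077.37 MiB.

2077.37 MiB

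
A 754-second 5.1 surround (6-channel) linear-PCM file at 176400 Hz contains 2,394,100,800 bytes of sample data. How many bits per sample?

24 bits

Bytes per sample = 2,394,100,800 / (176,400 × 754 × 6) = 2,394,100,800 / 798,033,600 = 3.
Bit depth = 3 × 8 = 24 bits.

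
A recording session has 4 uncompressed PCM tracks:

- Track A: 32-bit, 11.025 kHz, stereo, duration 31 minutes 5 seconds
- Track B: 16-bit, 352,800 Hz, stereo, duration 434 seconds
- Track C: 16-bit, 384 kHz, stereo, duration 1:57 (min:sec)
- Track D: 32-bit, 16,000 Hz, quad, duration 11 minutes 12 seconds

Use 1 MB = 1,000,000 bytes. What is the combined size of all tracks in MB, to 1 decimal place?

Track A: 31 minutes 5 seconds = 1,865 s; 11,025 × 1,865 × 4 × 2 = 164,493,000 bytes.
Track B: 352,800 × 434 × 2 × 2 = 612,460,800 bytes.
Track C: 1:57 (min:sec) = 117 s; 384,000 × 117 × 2 × 2 = 179,712,000 bytes.
Track D: 11 minutes 12 seconds = 672 s; 16,000 × 672 × 4 × 4 = 172,032,000 bytes.
Total = 1,128,697,800 bytes = 1128.7 MB.

1128.7 MB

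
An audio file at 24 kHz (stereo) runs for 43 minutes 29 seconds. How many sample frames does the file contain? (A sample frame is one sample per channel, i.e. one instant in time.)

43 minutes 29 seconds = 2,609 s.
24,000 samples/s × 2,609 s = 62,616,000 frames.

62,616,000 sample frames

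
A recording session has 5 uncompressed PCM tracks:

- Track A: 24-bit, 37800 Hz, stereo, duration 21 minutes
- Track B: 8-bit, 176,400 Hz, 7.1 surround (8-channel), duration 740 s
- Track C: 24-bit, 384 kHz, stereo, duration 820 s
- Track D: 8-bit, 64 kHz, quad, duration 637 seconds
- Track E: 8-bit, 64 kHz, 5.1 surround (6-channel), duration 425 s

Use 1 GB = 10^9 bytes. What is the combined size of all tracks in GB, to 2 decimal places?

Track A: 21 minutes = 1,260 s; 37,800 × 1,260 × 3 × 2 = 285,768,000 bytes.
Track B: 176,400 × 740 × 1 × 8 = 1,044,288,000 bytes.
Track C: 384,000 × 820 × 3 × 2 = 1,889,280,000 bytes.
Track D: 64,000 × 637 × 1 × 4 = 163,072,000 bytes.
Track E: 64,000 × 425 × 1 × 6 = 163,200,000 bytes.
Total = 3,545,608,000 bytes = 3.55 GB.

3.55 GB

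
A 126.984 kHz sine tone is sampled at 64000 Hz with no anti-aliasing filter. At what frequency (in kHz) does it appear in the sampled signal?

1.016 kHz

Nyquist = 64,000/2 = 32,000 Hz; 126,984 Hz exceeds it.
Alias = |126,984 − 2×64,000| = |126,984 − 128,000| = 1,016 Hz = 1.016 kHz.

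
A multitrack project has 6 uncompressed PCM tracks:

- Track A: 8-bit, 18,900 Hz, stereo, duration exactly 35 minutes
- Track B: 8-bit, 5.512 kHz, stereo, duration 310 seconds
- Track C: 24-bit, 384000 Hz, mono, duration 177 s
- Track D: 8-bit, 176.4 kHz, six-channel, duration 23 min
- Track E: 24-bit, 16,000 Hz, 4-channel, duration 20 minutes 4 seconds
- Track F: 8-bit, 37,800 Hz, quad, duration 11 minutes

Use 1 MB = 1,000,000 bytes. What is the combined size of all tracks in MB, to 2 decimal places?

Track A: exactly 35 minutes = 2,100 s; 18,900 × 2,100 × 1 × 2 = 79,380,000 bytes.
Track B: 5,512 × 310 × 1 × 2 = 3,417,440 bytes.
Track C: 384,000 × 177 × 3 × 1 = 203,904,000 bytes.
Track D: 23 min = 1,380 s; 176,400 × 1,380 × 1 × 6 = 1,460,592,000 bytes.
Track E: 20 minutes 4 seconds = 1,204 s; 16,000 × 1,204 × 3 × 4 = 231,168,000 bytes.
Track F: 11 minutes = 660 s; 37,800 × 660 × 1 × 4 = 99,792,000 bytes.
Total = 2,078,253,440 bytes = 2078.25 MB.

2078.25 MB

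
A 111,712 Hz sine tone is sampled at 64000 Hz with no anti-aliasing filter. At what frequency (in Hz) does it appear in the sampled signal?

16,288 Hz

Nyquist = 64,000/2 = 32,000 Hz; 111,712 Hz exceeds it.
Alias = |111,712 − 2×64,000| = |111,712 − 128,000| = 16,288 Hz.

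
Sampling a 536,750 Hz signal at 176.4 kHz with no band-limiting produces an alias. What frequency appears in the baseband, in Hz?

Nyquist = 176,400/2 = 88,200 Hz; 536,750 Hz exceeds it.
Alias = |536,750 − 3×176,400| = |536,750 − 529,200| = 7,550 Hz.

7,550 Hz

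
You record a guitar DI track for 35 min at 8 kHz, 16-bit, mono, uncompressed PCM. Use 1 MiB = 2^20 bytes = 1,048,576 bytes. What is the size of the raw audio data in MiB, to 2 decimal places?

Duration = 35 min = 2,100 s.
Bytes = 8,000 samples/s × 2,100 s × 2 bytes/sample × 1 ch = 33,600,000 bytes.
33,600,000 / 1,048,576 = 32.04 MiB.

32.04 MiB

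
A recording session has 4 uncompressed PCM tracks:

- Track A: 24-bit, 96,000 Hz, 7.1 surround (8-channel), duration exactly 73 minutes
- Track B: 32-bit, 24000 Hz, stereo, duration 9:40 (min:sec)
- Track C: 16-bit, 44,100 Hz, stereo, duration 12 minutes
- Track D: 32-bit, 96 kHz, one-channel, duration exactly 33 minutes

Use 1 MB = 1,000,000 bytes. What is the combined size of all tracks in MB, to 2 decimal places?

11090.21 MB

Track A: exactly 73 minutes = 4,380 s; 96,000 × 4,380 × 3 × 8 = 10,091,520,000 bytes.
Track B: 9:40 (min:sec) = 580 s; 24,000 × 580 × 4 × 2 = 111,360,000 bytes.
Track C: 12 minutes = 720 s; 44,100 × 720 × 2 × 2 = 127,008,000 bytes.
Track D: exactly 33 minutes = 1,980 s; 96,000 × 1,980 × 4 × 1 = 760,320,000 bytes.
Total = 11,090,208,000 bytes = 11090.21 MB.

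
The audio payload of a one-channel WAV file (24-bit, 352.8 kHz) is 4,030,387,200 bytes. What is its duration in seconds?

Byte rate = 352,800 × 3 × 1 = 1,058,400 bytes/s.
Duration = 4,030,387,200 / 1,058,400 = 3,808 s.

3,808 seconds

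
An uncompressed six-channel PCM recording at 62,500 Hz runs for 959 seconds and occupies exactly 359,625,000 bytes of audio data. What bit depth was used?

8 bits

Bytes per sample = 359,625,000 / (62,500 × 959 × 6) = 359,625,000 / 359,625,000 = 1.
Bit depth = 1 × 8 = 8 bits.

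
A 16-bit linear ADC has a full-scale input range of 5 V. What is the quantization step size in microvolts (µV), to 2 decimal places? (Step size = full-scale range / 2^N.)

5 V / 2^16 = 5 / 65,536 V = 76.29 µV.

76.29 µV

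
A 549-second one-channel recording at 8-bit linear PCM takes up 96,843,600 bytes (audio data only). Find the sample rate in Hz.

Bytes = sample_rate × seconds × bytes_per_sample × channels.
sample_rate = 96,843,600 / (549 × 1 × 1) = 96,843,600 / 549 = 176,400 Hz.

176,400 Hz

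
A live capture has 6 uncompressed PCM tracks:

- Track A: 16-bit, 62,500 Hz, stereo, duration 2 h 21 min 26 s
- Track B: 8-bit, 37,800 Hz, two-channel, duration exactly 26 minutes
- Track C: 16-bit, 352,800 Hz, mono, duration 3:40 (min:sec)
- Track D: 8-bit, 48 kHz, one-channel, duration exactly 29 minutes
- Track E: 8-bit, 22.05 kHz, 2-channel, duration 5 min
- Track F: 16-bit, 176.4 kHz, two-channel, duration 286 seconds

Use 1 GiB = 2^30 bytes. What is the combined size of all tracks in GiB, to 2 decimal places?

Track A: 2 h 21 min 26 s = 8,486 s; 62,500 × 8,486 × 2 × 2 = 2,121,500,000 bytes.
Track B: exactly 26 minutes = 1,560 s; 37,800 × 1,560 × 1 × 2 = 117,936,000 bytes.
Track C: 3:40 (min:sec) = 220 s; 352,800 × 220 × 2 × 1 = 155,232,000 bytes.
Track D: exactly 29 minutes = 1,740 s; 48,000 × 1,740 × 1 × 1 = 83,520,000 bytes.
Track E: 5 min = 300 s; 22,050 × 300 × 1 × 2 = 13,230,000 bytes.
Track F: 176,400 × 286 × 2 × 2 = 201,801,600 bytes.
Total = 2,693,219,600 bytes = 2.51 GiB.

2.51 GiB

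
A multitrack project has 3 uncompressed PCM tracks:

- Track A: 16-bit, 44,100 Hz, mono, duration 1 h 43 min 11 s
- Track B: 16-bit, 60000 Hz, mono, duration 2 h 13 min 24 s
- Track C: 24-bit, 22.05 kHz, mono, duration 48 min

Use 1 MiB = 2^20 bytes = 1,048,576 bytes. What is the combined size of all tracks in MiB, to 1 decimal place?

1618.4 MiB

Track A: 1 h 43 min 11 s = 6,191 s; 44,100 × 6,191 × 2 × 1 = 546,046,200 bytes.
Track B: 2 h 13 min 24 s = 8,004 s; 60,000 × 8,004 × 2 × 1 = 960,480,000 bytes.
Track C: 48 min = 2,880 s; 22,050 × 2,880 × 3 × 1 = 190,512,000 bytes.
Total = 1,697,038,200 bytes = 1618.4 MiB.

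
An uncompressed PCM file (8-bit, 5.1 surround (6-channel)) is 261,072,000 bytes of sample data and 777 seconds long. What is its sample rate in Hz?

Bytes = sample_rate × seconds × bytes_per_sample × channels.
sample_rate = 261,072,000 / (777 × 1 × 6) = 261,072,000 / 4,662 = 56,000 Hz.

56,000 Hz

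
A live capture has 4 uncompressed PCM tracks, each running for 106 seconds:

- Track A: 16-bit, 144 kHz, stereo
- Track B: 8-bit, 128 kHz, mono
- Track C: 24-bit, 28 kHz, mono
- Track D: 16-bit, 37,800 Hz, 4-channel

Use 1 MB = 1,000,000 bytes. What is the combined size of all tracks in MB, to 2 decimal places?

Track A: 144,000 × 106 × 2 × 2 = 61,056,000 bytes.
Track B: 128,000 × 106 × 1 × 1 = 13,568,000 bytes.
Track C: 28,000 × 106 × 3 × 1 = 8,904,000 bytes.
Track D: 37,800 × 106 × 2 × 4 = 32,054,400 bytes.
Total = 115,582,400 bytes = 115.58 MB.

115.58 MB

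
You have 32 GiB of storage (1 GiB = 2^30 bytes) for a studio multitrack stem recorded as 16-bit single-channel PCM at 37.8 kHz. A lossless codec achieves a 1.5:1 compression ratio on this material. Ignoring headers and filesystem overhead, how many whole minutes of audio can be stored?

11,362 minutes

Uncompressed byte rate = 37,800 × 2 × 1 = 75,600 bytes/s.
After 1.5:1 compression, effective rate ≈ 50400 bytes/s.
Capacity = 32 × 1,073,741,824 = 34,359,738,368 bytes.
34,359,738,368 / effective rate ≈ 681740.84 s → 11,362 minutes.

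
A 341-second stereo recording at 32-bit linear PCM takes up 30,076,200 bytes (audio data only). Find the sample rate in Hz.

11,025 Hz

Bytes = sample_rate × seconds × bytes_per_sample × channels.
sample_rate = 30,076,200 / (341 × 4 × 2) = 30,076,200 / 2,728 = 11,025 Hz.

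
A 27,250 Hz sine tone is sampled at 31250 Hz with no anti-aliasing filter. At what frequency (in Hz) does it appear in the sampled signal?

4,000 Hz

Nyquist = 31,250/2 = 15,625 Hz; 27,250 Hz exceeds it.
Alias = |27,250 − 1×31,250| = |27,250 − 31,250| = 4,000 Hz.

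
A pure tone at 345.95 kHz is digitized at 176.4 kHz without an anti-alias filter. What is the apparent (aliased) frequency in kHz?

Nyquist = 176,400/2 = 88,200 Hz; 345,950 Hz exceeds it.
Alias = |345,950 − 2×176,400| = |345,950 − 352,800| = 6,850 Hz = 6.85 kHz.

6.85 kHz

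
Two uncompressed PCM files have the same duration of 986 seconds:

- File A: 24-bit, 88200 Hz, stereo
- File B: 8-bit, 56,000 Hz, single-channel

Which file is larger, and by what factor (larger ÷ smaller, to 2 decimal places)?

File A: 88,200 × 3 × 2 = 529,200 bytes/s.
File B: 56,000 × 1 × 1 = 56,000 bytes/s.
File A is larger; ratio = 521,791,200 / 55,216,000 = 9.45.

File A, by a factor of 9.45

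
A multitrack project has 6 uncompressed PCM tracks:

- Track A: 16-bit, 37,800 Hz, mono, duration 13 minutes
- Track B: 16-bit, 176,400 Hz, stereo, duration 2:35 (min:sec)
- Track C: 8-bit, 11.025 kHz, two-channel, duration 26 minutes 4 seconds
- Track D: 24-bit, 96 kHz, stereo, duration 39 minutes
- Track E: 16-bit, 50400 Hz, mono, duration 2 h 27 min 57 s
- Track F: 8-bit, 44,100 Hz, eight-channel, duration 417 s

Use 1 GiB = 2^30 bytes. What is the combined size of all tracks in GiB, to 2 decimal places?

Track A: 13 minutes = 780 s; 37,800 × 780 × 2 × 1 = 58,968,000 bytes.
Track B: 2:35 (min:sec) = 155 s; 176,400 × 155 × 2 × 2 = 109,368,000 bytes.
Track C: 26 minutes 4 seconds = 1,564 s; 11,025 × 1,564 × 1 × 2 = 34,486,200 bytes.
Track D: 39 minutes = 2,340 s; 96,000 × 2,340 × 3 × 2 = 1,347,840,000 bytes.
Track E: 2 h 27 min 57 s = 8,877 s; 50,400 × 8,877 × 2 × 1 = 894,801,600 bytes.
Track F: 44,100 × 417 × 1 × 8 = 147,117,600 bytes.
Total = 2,592,581,400 bytes = 2.41 GiB.

2.41 GiB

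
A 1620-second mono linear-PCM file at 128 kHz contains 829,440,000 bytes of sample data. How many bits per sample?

32 bits

Bytes per sample = 829,440,000 / (128,000 × 1,620 × 1) = 829,440,000 / 207,360,000 = 4.
Bit depth = 4 × 8 = 32 bits.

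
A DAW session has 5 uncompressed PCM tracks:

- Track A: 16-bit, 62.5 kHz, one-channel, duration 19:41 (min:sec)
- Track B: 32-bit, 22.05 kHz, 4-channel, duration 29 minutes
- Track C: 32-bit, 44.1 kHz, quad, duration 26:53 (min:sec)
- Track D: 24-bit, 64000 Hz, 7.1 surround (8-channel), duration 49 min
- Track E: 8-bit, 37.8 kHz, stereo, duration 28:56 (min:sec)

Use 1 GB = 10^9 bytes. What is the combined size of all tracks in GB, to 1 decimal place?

Track A: 19:41 (min:sec) = 1,181 s; 62,500 × 1,181 × 2 × 1 = 147,625,000 bytes.
Track B: 29 minutes = 1,740 s; 22,050 × 1,740 × 4 × 4 = 613,872,000 bytes.
Track C: 26:53 (min:sec) = 1,613 s; 44,100 × 1,613 × 4 × 4 = 1,138,132,800 bytes.
Track D: 49 min = 2,940 s; 64,000 × 2,940 × 3 × 8 = 4,515,840,000 bytes.
Track E: 28:56 (min:sec) = 1,736 s; 37,800 × 1,736 × 1 × 2 = 131,241,600 bytes.
Total = 6,546,711,400 bytes = 6.5 GB.

6.5 GB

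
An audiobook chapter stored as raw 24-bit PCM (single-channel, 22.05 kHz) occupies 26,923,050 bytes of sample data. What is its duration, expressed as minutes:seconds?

6:47

Byte rate = 22,050 × 3 × 1 = 66,150 bytes/s.
Duration = 26,923,050 / 66,150 = 407 s.
407 s = 6:47.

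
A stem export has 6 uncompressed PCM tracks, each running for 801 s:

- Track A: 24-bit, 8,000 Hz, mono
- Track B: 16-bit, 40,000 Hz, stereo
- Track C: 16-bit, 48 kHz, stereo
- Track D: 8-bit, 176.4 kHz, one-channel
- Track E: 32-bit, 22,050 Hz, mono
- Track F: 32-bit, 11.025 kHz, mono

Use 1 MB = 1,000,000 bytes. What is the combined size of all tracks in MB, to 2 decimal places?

Track A: 8,000 × 801 × 3 × 1 = 19,224,000 bytes.
Track B: 40,000 × 801 × 2 × 2 = 128,160,000 bytes.
Track C: 48,000 × 801 × 2 × 2 = 153,792,000 bytes.
Track D: 176,400 × 801 × 1 × 1 = 141,296,400 bytes.
Track E: 22,050 × 801 × 4 × 1 = 70,648,200 bytes.
Track F: 11,025 × 801 × 4 × 1 = 35,324,100 bytes.
Total = 548,444,700 bytes = 548.44 MB.

548.44 MB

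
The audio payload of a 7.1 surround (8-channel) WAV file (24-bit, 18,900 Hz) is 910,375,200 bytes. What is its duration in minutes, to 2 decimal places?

33.45 minutes

Byte rate = 18,900 × 3 × 8 = 453,600 bytes/s.
Duration = 910,375,200 / 453,600 = 2,007 s.
2,007 s / 60 = 33.45 minutes.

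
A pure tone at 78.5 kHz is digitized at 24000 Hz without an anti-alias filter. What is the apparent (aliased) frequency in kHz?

Nyquist = 24,000/2 = 12,000 Hz; 78,500 Hz exceeds it.
Alias = |78,500 − 3×24,000| = |78,500 − 72,000| = 6,500 Hz = 6.5 kHz.

6.5 kHz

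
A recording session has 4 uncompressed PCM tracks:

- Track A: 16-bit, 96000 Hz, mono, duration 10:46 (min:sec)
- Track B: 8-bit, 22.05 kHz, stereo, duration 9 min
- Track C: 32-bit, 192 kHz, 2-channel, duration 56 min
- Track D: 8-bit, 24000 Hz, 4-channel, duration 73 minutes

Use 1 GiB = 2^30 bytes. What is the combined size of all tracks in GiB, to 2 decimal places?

5.34 GiB

Track A: 10:46 (min:sec) = 646 s; 96,000 × 646 × 2 × 1 = 124,032,000 bytes.
Track B: 9 min = 540 s; 22,050 × 540 × 1 × 2 = 23,814,000 bytes.
Track C: 56 min = 3,360 s; 192,000 × 3,360 × 4 × 2 = 5,160,960,000 bytes.
Track D: 73 minutes = 4,380 s; 24,000 × 4,380 × 1 × 4 = 420,480,000 bytes.
Total = 5,729,286,000 bytes = 5.34 GiB.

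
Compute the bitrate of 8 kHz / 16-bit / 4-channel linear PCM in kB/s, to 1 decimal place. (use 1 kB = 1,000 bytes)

Bit rate = 8,000 × 16 × 4 = 512,000 bits/s.
512,000 / 8 = 64,000 B/s = 64.0 kB/s.

64.0 kB/s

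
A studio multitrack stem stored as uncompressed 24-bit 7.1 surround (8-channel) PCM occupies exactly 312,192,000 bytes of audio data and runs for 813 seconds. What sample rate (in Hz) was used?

16,000 Hz

Bytes = sample_rate × seconds × bytes_per_sample × channels.
sample_rate = 312,192,000 / (813 × 3 × 8) = 312,192,000 / 19,512 = 16,000 Hz.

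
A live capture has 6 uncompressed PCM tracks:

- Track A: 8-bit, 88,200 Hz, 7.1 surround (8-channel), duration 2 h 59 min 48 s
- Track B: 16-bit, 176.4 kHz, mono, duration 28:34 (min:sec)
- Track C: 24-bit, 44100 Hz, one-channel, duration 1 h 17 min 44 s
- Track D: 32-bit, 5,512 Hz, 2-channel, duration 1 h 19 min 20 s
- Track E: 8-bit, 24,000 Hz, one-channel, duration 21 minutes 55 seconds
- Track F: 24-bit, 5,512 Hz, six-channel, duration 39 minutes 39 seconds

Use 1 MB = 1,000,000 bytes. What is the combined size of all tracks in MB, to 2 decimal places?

Track A: 2 h 59 min 48 s = 10,788 s; 88,200 × 10,788 × 1 × 8 = 7,612,012,800 bytes.
Track B: 28:34 (min:sec) = 1,714 s; 176,400 × 1,714 × 2 × 1 = 604,699,200 bytes.
Track C: 1 h 17 min 44 s = 4,664 s; 44,100 × 4,664 × 3 × 1 = 617,047,200 bytes.
Track D: 1 h 19 min 20 s = 4,760 s; 5,512 × 4,760 × 4 × 2 = 209,896,960 bytes.
Track E: 21 minutes 55 seconds = 1,315 s; 24,000 × 1,315 × 1 × 1 = 31,560,000 bytes.
Track F: 39 minutes 39 seconds = 2,379 s; 5,512 × 2,379 × 3 × 6 = 236,034,864 bytes.
Total = 9,311,251,024 bytes = 9311.25 MB.

9311.25 MB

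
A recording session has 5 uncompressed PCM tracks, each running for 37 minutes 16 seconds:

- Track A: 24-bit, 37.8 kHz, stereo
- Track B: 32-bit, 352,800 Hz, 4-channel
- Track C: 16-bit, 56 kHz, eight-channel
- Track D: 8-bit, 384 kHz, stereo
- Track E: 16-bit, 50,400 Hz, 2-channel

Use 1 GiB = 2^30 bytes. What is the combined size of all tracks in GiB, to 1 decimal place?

16.1 GiB

37 minutes 16 seconds = 2,236 s.
Track A: 37,800 × 2,236 × 3 × 2 = 507,124,800 bytes.
Track B: 352,800 × 2,236 × 4 × 4 = 12,621,772,800 bytes.
Track C: 56,000 × 2,236 × 2 × 8 = 2,003,456,000 bytes.
Track D: 384,000 × 2,236 × 1 × 2 = 1,717,248,000 bytes.
Track E: 50,400 × 2,236 × 2 × 2 = 450,777,600 bytes.
Total = 17,300,379,200 bytes = 16.1 GiB.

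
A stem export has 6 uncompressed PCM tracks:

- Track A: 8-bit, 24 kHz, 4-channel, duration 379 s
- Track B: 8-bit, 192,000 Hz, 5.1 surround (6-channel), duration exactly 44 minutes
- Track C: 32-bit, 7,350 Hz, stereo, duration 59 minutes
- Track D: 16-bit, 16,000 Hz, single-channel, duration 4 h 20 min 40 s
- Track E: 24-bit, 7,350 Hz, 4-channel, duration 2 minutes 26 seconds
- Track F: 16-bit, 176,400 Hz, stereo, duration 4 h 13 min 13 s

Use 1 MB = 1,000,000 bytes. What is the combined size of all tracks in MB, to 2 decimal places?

Track A: 24,000 × 379 × 1 × 4 = 36,384,000 bytes.
Track B: exactly 44 minutes = 2,640 s; 192,000 × 2,640 × 1 × 6 = 3,041,280,000 bytes.
Track C: 59 minutes = 3,540 s; 7,350 × 3,540 × 4 × 2 = 208,152,000 bytes.
Track D: 4 h 20 min 40 s = 15,640 s; 16,000 × 15,640 × 2 × 1 = 500,480,000 bytes.
Track E: 2 minutes 26 seconds = 146 s; 7,350 × 146 × 3 × 4 = 12,877,200 bytes.
Track F: 4 h 13 min 13 s = 15,193 s; 176,400 × 15,193 × 2 × 2 = 10,720,180,800 bytes.
Total = 14,519,354,000 bytes = 14519.35 MB.

14519.35 MB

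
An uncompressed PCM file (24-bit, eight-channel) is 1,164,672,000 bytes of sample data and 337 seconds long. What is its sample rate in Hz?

Bytes = sample_rate × seconds × bytes_per_sample × channels.
sample_rate = 1,164,672,000 / (337 × 3 × 8) = 1,164,672,000 / 8,088 = 144,000 Hz.

144,000 Hz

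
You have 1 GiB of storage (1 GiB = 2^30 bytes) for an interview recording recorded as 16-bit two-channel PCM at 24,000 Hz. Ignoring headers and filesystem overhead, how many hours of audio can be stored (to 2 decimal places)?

3.11 hours

Uncompressed byte rate = 24,000 × 2 × 2 = 96,000 bytes/s.
Capacity = 1 × 1,073,741,824 = 1,073,741,824 bytes.
1,073,741,824 / 96,000 ≈ 11184.81 s → 3.11 hours.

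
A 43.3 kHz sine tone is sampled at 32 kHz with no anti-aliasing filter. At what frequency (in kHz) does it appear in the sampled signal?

11.3 kHz

Nyquist = 32,000/2 = 16,000 Hz; 43,300 Hz exceeds it.
Alias = |43,300 − 1×32,000| = |43,300 − 32,000| = 11,300 Hz = 11.3 kHz.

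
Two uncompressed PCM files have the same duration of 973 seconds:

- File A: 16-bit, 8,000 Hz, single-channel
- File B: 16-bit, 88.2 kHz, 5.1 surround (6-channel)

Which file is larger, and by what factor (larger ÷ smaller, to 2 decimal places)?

File B, by a factor of 66.15

File A: 8,000 × 2 × 1 = 16,000 bytes/s.
File B: 88,200 × 2 × 6 = 1,058,400 bytes/s.
File B is larger; ratio = 1,029,823,200 / 15,568,000 = 66.15.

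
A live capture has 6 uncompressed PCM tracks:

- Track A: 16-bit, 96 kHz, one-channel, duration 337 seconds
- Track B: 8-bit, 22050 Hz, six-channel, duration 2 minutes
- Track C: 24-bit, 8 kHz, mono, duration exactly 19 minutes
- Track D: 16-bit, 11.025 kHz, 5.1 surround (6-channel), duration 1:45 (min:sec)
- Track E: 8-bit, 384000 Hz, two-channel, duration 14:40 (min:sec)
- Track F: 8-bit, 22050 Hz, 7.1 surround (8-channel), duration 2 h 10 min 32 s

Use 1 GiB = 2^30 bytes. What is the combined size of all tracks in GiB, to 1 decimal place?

2.0 GiB

Track A: 96,000 × 337 × 2 × 1 = 64,704,000 bytes.
Track B: 2 minutes = 120 s; 22,050 × 120 × 1 × 6 = 15,876,000 bytes.
Track C: exactly 19 minutes = 1,140 s; 8,000 × 1,140 × 3 × 1 = 27,360,000 bytes.
Track D: 1:45 (min:sec) = 105 s; 11,025 × 105 × 2 × 6 = 13,891,500 bytes.
Track E: 14:40 (min:sec) = 880 s; 384,000 × 880 × 1 × 2 = 675,840,000 bytes.
Track F: 2 h 10 min 32 s = 7,832 s; 22,050 × 7,832 × 1 × 8 = 1,381,564,800 bytes.
Total = 2,179,236,300 bytes = 2.0 GiB.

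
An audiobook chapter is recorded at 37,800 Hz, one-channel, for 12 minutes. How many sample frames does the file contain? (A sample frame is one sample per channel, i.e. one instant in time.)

12 minutes = 720 s.
37,800 samples/s × 720 s = 27,216,000 frames.

27,216,000 sample frames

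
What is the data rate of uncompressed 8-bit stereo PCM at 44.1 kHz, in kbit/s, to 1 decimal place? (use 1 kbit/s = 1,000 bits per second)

Bit rate = 44,100 × 8 × 2 = 705,600 bits/s.
= 705.6 kbit/s.

705.6 kbit/s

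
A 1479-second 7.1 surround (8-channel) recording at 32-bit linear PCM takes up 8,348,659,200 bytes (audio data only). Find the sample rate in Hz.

Bytes = sample_rate × seconds × bytes_per_sample × channels.
sample_rate = 8,348,659,200 / (1,479 × 4 × 8) = 8,348,659,200 / 47,328 = 176,400 Hz.

176,400 Hz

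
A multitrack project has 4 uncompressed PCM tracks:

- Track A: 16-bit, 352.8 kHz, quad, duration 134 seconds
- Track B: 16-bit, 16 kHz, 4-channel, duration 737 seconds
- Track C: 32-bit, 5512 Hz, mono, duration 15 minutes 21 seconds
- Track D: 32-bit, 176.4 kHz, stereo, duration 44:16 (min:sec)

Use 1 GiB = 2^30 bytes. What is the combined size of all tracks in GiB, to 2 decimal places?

3.95 GiB

Track A: 352,800 × 134 × 2 × 4 = 378,201,600 bytes.
Track B: 16,000 × 737 × 2 × 4 = 94,336,000 bytes.
Track C: 15 minutes 21 seconds = 921 s; 5,512 × 921 × 4 × 1 = 20,306,208 bytes.
Track D: 44:16 (min:sec) = 2,656 s; 176,400 × 2,656 × 4 × 2 = 3,748,147,200 bytes.
Total = 4,240,991,008 bytes = 3.95 GiB.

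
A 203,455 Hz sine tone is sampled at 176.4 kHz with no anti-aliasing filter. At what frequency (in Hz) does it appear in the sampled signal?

27,055 Hz

Nyquist = 176,400/2 = 88,200 Hz; 203,455 Hz exceeds it.
Alias = |203,455 − 1×176,400| = |203,455 − 176,400| = 27,055 Hz.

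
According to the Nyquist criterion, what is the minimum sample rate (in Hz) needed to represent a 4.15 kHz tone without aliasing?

Minimum sample rate = 2 × 4,150 Hz = 8,300 Hz.

8,300 Hz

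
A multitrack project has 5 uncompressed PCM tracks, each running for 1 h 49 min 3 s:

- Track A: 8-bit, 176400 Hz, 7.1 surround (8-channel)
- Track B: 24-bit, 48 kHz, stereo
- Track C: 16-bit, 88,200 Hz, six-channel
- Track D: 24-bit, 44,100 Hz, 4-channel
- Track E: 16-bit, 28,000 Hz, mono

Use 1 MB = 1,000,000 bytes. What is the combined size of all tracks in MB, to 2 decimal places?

21871.94 MB

1 h 49 min 3 s = 6,543 s.
Track A: 176,400 × 6,543 × 1 × 8 = 9,233,481,600 bytes.
Track B: 48,000 × 6,543 × 3 × 2 = 1,884,384,000 bytes.
Track C: 88,200 × 6,543 × 2 × 6 = 6,925,111,200 bytes.
Track D: 44,100 × 6,543 × 3 × 4 = 3,462,555,600 bytes.
Track E: 28,000 × 6,543 × 2 × 1 = 366,408,000 bytes.
Total = 21,871,940,400 bytes = 21871.94 MB.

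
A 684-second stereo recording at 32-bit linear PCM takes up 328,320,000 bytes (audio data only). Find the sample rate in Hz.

60,000 Hz

Bytes = sample_rate × seconds × bytes_per_sample × channels.
sample_rate = 328,320,000 / (684 × 4 × 2) = 328,320,000 / 5,472 = 60,000 Hz.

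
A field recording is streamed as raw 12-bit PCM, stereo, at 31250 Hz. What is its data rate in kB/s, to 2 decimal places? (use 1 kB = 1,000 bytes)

93.75 kB/s

Bit rate = 31,250 × 12 × 2 = 750,000 bits/s.
750,000 / 8 = 93,750 B/s = 93.75 kB/s.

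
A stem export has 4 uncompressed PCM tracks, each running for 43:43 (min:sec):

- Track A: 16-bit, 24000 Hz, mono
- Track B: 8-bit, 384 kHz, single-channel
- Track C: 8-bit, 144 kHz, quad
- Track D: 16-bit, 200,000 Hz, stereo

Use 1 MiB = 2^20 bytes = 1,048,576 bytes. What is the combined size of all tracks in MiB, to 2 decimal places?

43:43 (min:sec) = 2,623 s.
Track A: 24,000 × 2,623 × 2 × 1 = 125,904,000 bytes.
Track B: 384,000 × 2,623 × 1 × 1 = 1,007,232,000 bytes.
Track C: 144,000 × 2,623 × 1 × 4 = 1,510,848,000 bytes.
Track D: 200,000 × 2,623 × 2 × 2 = 2,098,400,000 bytes.
Total = 4,742,384,000 bytes = 4522.69 MiB.

4522.69 MiB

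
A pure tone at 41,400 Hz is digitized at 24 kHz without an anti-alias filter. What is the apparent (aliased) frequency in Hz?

6,600 Hz

Nyquist = 24,000/2 = 12,000 Hz; 41,400 Hz exceeds it.
Alias = |41,400 − 2×24,000| = |41,400 − 48,000| = 6,600 Hz.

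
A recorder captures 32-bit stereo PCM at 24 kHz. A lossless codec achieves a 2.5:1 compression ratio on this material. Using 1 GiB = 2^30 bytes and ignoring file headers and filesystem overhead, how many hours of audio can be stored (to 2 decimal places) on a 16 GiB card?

Uncompressed byte rate = 24,000 × 4 × 2 = 192,000 bytes/s.
After 2.5:1 compression, effective rate ≈ 76800 bytes/s.
Capacity = 16 × 1,073,741,824 = 17,179,869,184 bytes.
17,179,869,184 / effective rate ≈ 223696.21 s → 62.14 hours.

62.14 hours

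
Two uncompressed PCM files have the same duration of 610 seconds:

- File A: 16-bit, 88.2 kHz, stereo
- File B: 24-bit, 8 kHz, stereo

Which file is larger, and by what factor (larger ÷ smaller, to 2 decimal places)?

File A: 88,200 × 2 × 2 = 352,800 bytes/s.
File B: 8,000 × 3 × 2 = 48,000 bytes/s.
File A is larger; ratio = 215,208,000 / 29,280,000 = 7.35.

File A, by a factor of 7.35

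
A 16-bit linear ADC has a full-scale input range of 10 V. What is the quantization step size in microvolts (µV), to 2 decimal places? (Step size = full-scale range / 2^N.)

152.59 µV

10 V / 2^16 = 10 / 65,536 V = 152.59 µV.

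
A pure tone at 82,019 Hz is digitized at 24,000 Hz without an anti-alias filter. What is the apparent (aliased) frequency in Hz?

Nyquist = 24,000/2 = 12,000 Hz; 82,019 Hz exceeds it.
Alias = |82,019 − 3×24,000| = |82,019 − 72,000| = 10,019 Hz.

10,019 Hz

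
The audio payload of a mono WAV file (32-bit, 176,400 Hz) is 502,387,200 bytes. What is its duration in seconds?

712 seconds

Byte rate = 176,400 × 4 × 1 = 705,600 bytes/s.
Duration = 502,387,200 / 705,600 = 712 s.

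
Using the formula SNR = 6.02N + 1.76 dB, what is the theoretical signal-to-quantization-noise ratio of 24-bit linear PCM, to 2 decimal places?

146.24 dB

6.02 × 24 + 1.76 = 146.24 dB.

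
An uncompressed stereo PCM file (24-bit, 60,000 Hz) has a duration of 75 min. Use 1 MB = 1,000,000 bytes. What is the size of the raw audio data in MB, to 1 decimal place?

1620.0 MB

Duration = 75 min = 4,500 s.
Bytes = 60,000 samples/s × 4,500 s × 3 bytes/sample × 2 ch = 1,620,000,000 bytes.
1,620,000,000 / 1,000,000 = 1620.0 MB.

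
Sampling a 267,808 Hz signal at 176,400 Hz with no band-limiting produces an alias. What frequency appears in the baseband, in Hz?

Nyquist = 176,400/2 = 88,200 Hz; 267,808 Hz exceeds it.
Alias = |267,808 − 2×176,400| = |267,808 − 352,800| = 84,992 Hz.

84,992 Hz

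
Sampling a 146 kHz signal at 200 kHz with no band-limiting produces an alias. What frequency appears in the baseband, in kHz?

Nyquist = 200,000/2 = 100,000 Hz; 146,000 Hz exceeds it.
Alias = |146,000 − 1×200,000| = |146,000 − 200,000| = 54,000 Hz = 54 kHz.

54 kHz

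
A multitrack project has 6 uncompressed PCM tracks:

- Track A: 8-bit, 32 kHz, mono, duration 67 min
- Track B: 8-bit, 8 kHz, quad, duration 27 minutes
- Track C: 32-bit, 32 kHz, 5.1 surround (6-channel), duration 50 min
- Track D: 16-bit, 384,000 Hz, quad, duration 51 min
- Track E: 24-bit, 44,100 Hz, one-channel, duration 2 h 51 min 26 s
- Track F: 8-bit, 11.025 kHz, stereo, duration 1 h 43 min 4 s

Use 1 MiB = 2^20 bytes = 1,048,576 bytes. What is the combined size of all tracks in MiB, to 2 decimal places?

Track A: 67 min = 4,020 s; 32,000 × 4,020 × 1 × 1 = 128,640,000 bytes.
Track B: 27 minutes = 1,620 s; 8,000 × 1,620 × 1 × 4 = 51,840,000 bytes.
Track C: 50 min = 3,000 s; 32,000 × 3,000 × 4 × 6 = 2,304,000,000 bytes.
Track D: 51 min = 3,060 s; 384,000 × 3,060 × 2 × 4 = 9,400,320,000 bytes.
Track E: 2 h 51 min 26 s = 10,286 s; 44,100 × 10,286 × 3 × 1 = 1,360,837,800 bytes.
Track F: 1 h 43 min 4 s = 6,184 s; 11,025 × 6,184 × 1 × 2 = 136,357,200 bytes.
Total = 13,381,995,000 bytes = 12762.06 MiB.

12762.06 MiB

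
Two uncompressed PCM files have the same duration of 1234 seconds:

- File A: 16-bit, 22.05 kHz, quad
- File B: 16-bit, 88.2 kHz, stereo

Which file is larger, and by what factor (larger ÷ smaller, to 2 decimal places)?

File B, by a factor of 2.00

File A: 22,050 × 2 × 4 = 176,400 bytes/s.
File B: 88,200 × 2 × 2 = 352,800 bytes/s.
File B is larger; ratio = 435,355,200 / 217,677,600 = 2.00.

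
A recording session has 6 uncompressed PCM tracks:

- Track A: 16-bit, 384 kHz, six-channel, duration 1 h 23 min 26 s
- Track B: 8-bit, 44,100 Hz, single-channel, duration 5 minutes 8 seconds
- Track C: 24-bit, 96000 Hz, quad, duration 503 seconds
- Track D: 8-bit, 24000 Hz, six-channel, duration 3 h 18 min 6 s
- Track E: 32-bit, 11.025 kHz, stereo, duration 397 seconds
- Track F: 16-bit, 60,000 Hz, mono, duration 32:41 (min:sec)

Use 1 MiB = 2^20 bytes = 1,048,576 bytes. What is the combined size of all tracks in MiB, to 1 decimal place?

Track A: 1 h 23 min 26 s = 5,006 s; 384,000 × 5,006 × 2 × 6 = 23,067,648,000 bytes.
Track B: 5 minutes 8 seconds = 308 s; 44,100 × 308 × 1 × 1 = 13,582,800 bytes.
Track C: 96,000 × 503 × 3 × 4 = 579,456,000 bytes.
Track D: 3 h 18 min 6 s = 11,886 s; 24,000 × 11,886 × 1 × 6 = 1,711,584,000 bytes.
Track E: 11,025 × 397 × 4 × 2 = 35,015,400 bytes.
Track F: 32:41 (min:sec) = 1,961 s; 60,000 × 1,961 × 2 × 1 = 235,320,000 bytes.
Total = 25,642,606,200 bytes = 24454.7 MiB.

24454.7 MiB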